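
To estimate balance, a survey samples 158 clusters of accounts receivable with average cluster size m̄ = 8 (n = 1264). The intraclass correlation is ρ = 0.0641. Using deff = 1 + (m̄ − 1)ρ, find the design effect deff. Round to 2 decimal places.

1.45

deff = 1 + (8 − 1)·0.0641 = 1 + 0.4487 = 1.4487.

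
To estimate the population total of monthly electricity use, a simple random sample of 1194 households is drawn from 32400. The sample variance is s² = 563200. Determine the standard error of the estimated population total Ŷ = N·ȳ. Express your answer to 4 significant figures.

690600

Var(Ŷ) = N²·Var(ȳ) = N²·(1 − n/N)·s²/n.
f = 1194/32400 = 0.03685185; Var(ȳ) = 0.96314815·563200/1194 = 454.30908.
Var(Ŷ) = 32400² · 454.30908 = 4.769155 × 10^11.
SE(Ŷ) = √(4.769155 × 10^11) = 690600.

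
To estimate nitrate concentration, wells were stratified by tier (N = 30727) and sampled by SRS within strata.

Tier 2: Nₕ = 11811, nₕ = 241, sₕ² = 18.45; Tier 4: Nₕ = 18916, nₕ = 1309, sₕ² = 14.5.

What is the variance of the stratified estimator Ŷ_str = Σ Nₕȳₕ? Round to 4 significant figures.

1.415 × 10^7

Var(Ŷ_str) = Σₕ Nₕ²(1 − fₕ)sₕ²/nₕ.
Tier 2: 11811²·(1 − 241/11811)·18.45/241 = 1.046163 × 10^7.
Tier 4: 18916²·(1 − 1309/18916)·14.5/1309 = 3.689292 × 10^6.
Sum = 1.4150922 × 10^7.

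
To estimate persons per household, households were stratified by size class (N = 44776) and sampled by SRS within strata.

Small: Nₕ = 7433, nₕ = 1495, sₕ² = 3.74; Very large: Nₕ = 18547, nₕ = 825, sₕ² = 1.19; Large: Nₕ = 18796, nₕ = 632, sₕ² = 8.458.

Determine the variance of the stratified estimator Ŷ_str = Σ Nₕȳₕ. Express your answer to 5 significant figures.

5.1536 × 10^6

Var(Ŷ_str) = Σₕ Nₕ²(1 − fₕ)sₕ²/nₕ.
Small: 7433²·(1 − 1495/7433)·3.74/1495 = 110416.69.
Very large: 18547²·(1 − 825/18547)·1.19/825 = 474110.33.
Large: 18796²·(1 − 632/18796)·8.458/632 = 4.5690671 × 10^6.
Sum = 5.1535941 × 10^6.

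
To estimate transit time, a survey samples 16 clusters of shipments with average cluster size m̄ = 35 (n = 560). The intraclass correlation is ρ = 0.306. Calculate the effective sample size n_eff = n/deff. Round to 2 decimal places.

49.11

deff = 1 + (35 − 1)·0.306 = 1 + 10.404 = 11.404.
n_eff = 560 / 11.404 = 49.11.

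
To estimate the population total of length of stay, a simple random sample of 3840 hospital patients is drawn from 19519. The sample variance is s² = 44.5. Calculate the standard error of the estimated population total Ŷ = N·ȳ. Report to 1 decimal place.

Var(Ŷ) = N²·Var(ȳ) = N²·(1 − n/N)·s²/n.
f = 3840/19519 = 0.19673139; Var(ȳ) = 0.80326861·44.5/3840 = 0.0093087118.
Var(Ŷ) = 19519² · 0.0093087118 = 3.5465388 × 10^6.
SE(Ŷ) = √(3.5465388 × 10^6) = 1883.2.

1883.2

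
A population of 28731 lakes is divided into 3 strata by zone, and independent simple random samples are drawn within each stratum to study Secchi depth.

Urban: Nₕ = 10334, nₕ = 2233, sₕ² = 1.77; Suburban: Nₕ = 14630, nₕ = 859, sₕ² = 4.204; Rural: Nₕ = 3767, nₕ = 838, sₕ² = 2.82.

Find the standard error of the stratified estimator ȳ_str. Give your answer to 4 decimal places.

Var(ȳ_str) = Σₕ Wₕ²(1 − fₕ)sₕ²/nₕ with Wₕ = Nₕ/N, N = 28731.
Urban: Wₕ = 0.35968118; term = 0.35968118²·(1 − 0.21608283)·1.77/2233 = 8.0387801 × 10^-5.
Suburban: Wₕ = 0.50920608; term = 0.50920608²·(1 − 0.05871497)·4.204/859 = 0.0011944772.
Rural: Wₕ = 0.13111274; term = 0.13111274²·(1 − 0.22245819)·2.82/838 = 4.4979912 × 10^-5.
Sum = 0.0013198449.
SE = √(0.0013198449) = 0.0363.

0.0363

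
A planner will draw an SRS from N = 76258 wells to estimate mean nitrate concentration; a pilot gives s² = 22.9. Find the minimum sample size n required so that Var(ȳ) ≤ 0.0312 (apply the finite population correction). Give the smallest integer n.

Without fpc, n₀ = s²/D = 22.9/0.0312 = 733.9744.
With fpc, (1 − n/N)·s²/n ≤ D requires n ≥ n₀/(1 + n₀/N) = 733.9744/(1 + 733.9744/76258) = 726.9773.
Rounding up, n = 727.

727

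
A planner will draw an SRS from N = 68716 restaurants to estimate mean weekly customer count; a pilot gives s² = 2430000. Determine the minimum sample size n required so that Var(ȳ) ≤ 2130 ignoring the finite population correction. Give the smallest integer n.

Without fpc, n₀ = s²/D = 2430000/2130 = 1140.8451.
Rounding up, n = 1141.

1141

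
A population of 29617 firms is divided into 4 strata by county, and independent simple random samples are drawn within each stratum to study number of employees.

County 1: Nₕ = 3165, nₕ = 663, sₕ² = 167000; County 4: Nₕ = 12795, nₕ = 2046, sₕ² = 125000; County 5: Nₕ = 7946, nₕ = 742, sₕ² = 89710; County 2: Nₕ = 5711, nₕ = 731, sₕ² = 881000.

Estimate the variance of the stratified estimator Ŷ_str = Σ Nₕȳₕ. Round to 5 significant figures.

Var(Ŷ_str) = Σₕ Nₕ²(1 − fₕ)sₕ²/nₕ.
County 1: 3165²·(1 − 663/3165)·167000/663 = 1.9946374 × 10^9.
County 4: 12795²·(1 − 2046/12795)·125000/2046 = 8.4025816 × 10^9.
County 5: 7946²·(1 − 742/7946)·89710/742 = 6.9208465 × 10^9.
County 2: 5711²·(1 − 731/5711)·881000/731 = 3.4276781 × 10^10.
Sum = 5.1594847 × 10^10.

5.1595 × 10^10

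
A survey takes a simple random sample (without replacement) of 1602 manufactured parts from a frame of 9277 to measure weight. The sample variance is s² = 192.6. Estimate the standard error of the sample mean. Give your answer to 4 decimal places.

Under SRS without replacement, Var(ȳ) = (1 − f)·s²/n with f = n/N = 1602/9277 = 0.17268514.
Var(ȳ) = (1 − 0.17268514)·192.6/1602 = 0.82731486·0.12022472 = 0.099463697.
SE(ȳ) = √(0.099463697) = 0.3154.

0.3154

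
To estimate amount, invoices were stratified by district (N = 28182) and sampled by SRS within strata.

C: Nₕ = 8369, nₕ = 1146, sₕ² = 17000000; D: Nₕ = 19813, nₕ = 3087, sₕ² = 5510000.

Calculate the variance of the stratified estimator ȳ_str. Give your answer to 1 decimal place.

Var(ȳ_str) = Σₕ Wₕ²(1 − fₕ)sₕ²/nₕ with Wₕ = Nₕ/N, N = 28182.
C: Wₕ = 0.29696260; term = 0.29696260²·(1 − 0.13693392)·17000000/1146 = 1129.0466.
D: Wₕ = 0.70303740; term = 0.70303740²·(1 − 0.15580679)·5510000/3087 = 744.75543.
Sum = 1873.802.

1873.8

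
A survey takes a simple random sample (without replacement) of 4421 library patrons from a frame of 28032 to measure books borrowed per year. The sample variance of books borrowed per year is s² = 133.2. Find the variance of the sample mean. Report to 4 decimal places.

0.0254

Under SRS without replacement, Var(ȳ) = (1 − f)·s²/n with f = n/N = 4421/28032 = 0.15771261.
Var(ȳ) = (1 − 0.15771261)·133.2/4421 = 0.84228739·0.03012893 = 0.025377218.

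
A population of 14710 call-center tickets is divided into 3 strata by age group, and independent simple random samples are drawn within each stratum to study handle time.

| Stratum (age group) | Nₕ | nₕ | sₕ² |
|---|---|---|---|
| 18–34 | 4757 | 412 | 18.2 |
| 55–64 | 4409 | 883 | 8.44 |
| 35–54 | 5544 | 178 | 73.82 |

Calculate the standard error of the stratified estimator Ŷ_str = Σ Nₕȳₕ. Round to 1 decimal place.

3660.5

Var(Ŷ_str) = Σₕ Nₕ²(1 − fₕ)sₕ²/nₕ.
18–34: 4757²·(1 − 412/4757)·18.2/412 = 913055.35.
55–64: 4409²·(1 − 883/4409)·8.44/883 = 148594.98.
35–54: 5544²·(1 − 178/5544)·73.82/178 = 1.2337522 × 10^7.
Sum = 1.3399172 × 10^7.
SE = √(1.3399172 × 10^7) = 3660.5.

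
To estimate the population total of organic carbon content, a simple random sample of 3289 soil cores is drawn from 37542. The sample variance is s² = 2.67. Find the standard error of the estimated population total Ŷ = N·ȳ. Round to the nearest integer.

Var(Ŷ) = N²·Var(ȳ) = N²·(1 − n/N)·s²/n.
f = 3289/37542 = 0.08760855; Var(ȳ) = 0.91239145·2.67/3289 = 7.4067655 × 10^-4.
Var(Ŷ) = 37542² · (7.4067655 × 10^-4) = 1.0439108 × 10^6.
SE(Ŷ) = √(1.0439108 × 10^6) = 1022.

1022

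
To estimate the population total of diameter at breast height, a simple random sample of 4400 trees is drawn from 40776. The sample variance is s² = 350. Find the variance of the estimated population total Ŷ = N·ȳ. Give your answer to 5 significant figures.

1.1799 × 10^8

Var(Ŷ) = N²·Var(ȳ) = N²·(1 − n/N)·s²/n.
f = 4400/40776 = 0.10790661; Var(ȳ) = 0.89209339·350/4400 = 0.070961974.
Var(Ŷ) = 40776² · 0.070961974 = 1.1798721 × 10^8.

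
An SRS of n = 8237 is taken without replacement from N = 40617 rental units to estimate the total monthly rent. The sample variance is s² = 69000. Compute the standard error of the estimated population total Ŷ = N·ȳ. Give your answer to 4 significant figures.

105000

Var(Ŷ) = N²·Var(ȳ) = N²·(1 − n/N)·s²/n.
f = 8237/40617 = 0.20279686; Var(ȳ) = 0.79720314·69000/8237 = 6.6780402.
Var(Ŷ) = 40617² · 6.6780402 = 1.1017035 × 10^10.
SE(Ŷ) = √(1.1017035 × 10^10) = 105000.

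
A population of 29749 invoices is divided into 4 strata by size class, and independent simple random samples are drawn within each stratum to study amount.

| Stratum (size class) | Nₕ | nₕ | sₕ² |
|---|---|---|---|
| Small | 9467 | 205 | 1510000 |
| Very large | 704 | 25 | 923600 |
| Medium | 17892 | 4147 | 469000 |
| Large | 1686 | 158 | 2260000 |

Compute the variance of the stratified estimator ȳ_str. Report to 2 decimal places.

Var(ȳ_str) = Σₕ Wₕ²(1 − fₕ)sₕ²/nₕ with Wₕ = Nₕ/N, N = 29749.
Small: Wₕ = 0.31822918; term = 0.31822918²·(1 − 0.02165417)·1510000/205 = 729.78595.
Very large: Wₕ = 0.02366466; term = 0.02366466²·(1 − 0.03551136)·923600/25 = 19.954535.
Medium: Wₕ = 0.60143198; term = 0.60143198²·(1 − 0.23177957)·469000/4147 = 31.426622.
Large: Wₕ = 0.05667417; term = 0.05667417²·(1 − 0.09371293)·2260000/158 = 41.637777.
Sum = 822.80488.

822.80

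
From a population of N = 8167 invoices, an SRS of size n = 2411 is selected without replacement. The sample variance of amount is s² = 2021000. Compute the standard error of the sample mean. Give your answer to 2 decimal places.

24.31

Under SRS without replacement, Var(ȳ) = (1 − f)·s²/n with f = n/N = 2411/8167 = 0.29521244.
Var(ȳ) = (1 − 0.29521244)·2021000/2411 = 0.70478756·838.24139 = 590.78211.
SE(ȳ) = √(590.78211) = 24.31.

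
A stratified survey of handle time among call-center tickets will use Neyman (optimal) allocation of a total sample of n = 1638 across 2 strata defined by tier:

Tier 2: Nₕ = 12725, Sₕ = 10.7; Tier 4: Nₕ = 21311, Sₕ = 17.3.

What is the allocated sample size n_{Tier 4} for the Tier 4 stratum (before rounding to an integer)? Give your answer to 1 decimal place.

Neyman allocation: nₕ = n·NₕSₕ / Σⱼ NⱼSⱼ.
Σ NⱼSⱼ = 12725·10.7 + 21311·17.3 = 504837.8.
n_{Tier 4} = 1638·21311·17.3 / 504837.8 = 1196.2.

1196.2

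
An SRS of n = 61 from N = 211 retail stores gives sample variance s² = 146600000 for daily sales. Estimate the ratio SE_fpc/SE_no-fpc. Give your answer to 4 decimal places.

0.8431

f = n/N = 61/211 = 0.28909953.
SE_no-fpc = √(s²/n) = 1550.2512; SE_fpc = √((1−f)s²/n) = 1307.0929.
Ratio = √(1−f) = 0.84314914.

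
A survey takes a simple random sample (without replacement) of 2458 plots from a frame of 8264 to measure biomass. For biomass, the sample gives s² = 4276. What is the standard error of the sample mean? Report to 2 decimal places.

Under SRS without replacement, Var(ȳ) = (1 − f)·s²/n with f = n/N = 2458/8264 = 0.29743466.
Var(ȳ) = (1 − 0.29743466)·4276/2458 = 0.70256534·1.7396257 = 1.2222007.
SE(ȳ) = √(1.2222007) = 1.11.

1.11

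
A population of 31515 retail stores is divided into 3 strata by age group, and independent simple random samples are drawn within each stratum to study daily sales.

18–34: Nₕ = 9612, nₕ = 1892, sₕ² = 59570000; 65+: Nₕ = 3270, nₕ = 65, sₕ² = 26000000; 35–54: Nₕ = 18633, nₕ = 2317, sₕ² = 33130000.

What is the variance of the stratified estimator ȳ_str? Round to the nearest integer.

Var(ȳ_str) = Σₕ Wₕ²(1 − fₕ)sₕ²/nₕ with Wₕ = Nₕ/N, N = 31515.
18–34: Wₕ = 0.30499762; term = 0.30499762²·(1 − 0.19683729)·59570000/1892 = 2352.3552.
65+: Wₕ = 0.10376011; term = 0.10376011²·(1 − 0.01987768)·26000000/65 = 4220.862.
35–54: Wₕ = 0.59124227; term = 0.59124227²·(1 − 0.12434927)·33130000/2317 = 4376.8056.
Sum = 10950.023.

10950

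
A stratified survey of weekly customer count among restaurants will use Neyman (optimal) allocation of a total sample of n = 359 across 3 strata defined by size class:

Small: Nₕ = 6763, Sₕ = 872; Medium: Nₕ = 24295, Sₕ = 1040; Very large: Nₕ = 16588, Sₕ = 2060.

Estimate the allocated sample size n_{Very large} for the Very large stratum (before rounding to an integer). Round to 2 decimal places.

Neyman allocation: nₕ = n·NₕSₕ / Σⱼ NⱼSⱼ.
Σ NⱼSⱼ = 6763·872 + 24295·1040 + 16588·2060 = 6.5335416 × 10^7.
n_{Very large} = 359·16588·2060 / (6.5335416 × 10^7) = 187.76.

187.76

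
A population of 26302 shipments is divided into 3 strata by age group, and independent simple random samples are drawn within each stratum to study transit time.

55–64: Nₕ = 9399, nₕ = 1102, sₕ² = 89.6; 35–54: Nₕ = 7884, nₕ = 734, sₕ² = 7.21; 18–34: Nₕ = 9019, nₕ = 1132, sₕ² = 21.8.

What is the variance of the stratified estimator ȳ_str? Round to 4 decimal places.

0.0119

Var(ȳ_str) = Σₕ Wₕ²(1 − fₕ)sₕ²/nₕ with Wₕ = Nₕ/N, N = 26302.
55–64: Wₕ = 0.35734925; term = 0.35734925²·(1 − 0.11724652)·89.6/1102 = 0.0091654039.
35–54: Wₕ = 0.29974907; term = 0.29974907²·(1 − 0.09309995)·7.21/734 = 8.0041333 × 10^-4.
18–34: Wₕ = 0.34290168; term = 0.34290168²·(1 − 0.12551281)·21.8/1132 = 0.0019801712.
Sum = 0.011945988.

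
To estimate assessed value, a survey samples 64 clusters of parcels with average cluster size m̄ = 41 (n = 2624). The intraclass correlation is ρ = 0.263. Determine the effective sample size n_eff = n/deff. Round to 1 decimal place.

227.8

deff = 1 + (41 − 1)·0.263 = 1 + 10.52 = 11.52.
n_eff = 2624 / 11.52 = 227.8.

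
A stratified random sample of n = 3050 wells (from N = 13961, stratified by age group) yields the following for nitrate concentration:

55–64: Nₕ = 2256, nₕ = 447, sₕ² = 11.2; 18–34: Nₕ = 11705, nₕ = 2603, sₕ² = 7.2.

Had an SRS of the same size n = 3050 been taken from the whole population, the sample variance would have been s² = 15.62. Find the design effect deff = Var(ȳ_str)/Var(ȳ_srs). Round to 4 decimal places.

0.5088

Var(ȳ_str) = Σ Wₕ²(1−fₕ)sₕ²/nₕ with Wₕ = Nₕ/13961:
  55–64: (2256/13961)²·(1−447/2256)·11.2/447 = 5.246324 × 10^-4
  18–34: (11705/13961)²·(1−2603/11705)·7.2/2603 = 0.0015119364
  → Var(ȳ_str) = 0.0020365688.
Var(ȳ_srs) = (1 − 3050/13961)·15.62/3050 = 0.0040024804.
deff = 0.0020365688 / 0.0040024804 = 0.5088.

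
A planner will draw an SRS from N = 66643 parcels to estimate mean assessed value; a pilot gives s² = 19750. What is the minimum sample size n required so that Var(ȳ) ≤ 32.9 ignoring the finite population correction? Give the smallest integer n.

601

Without fpc, n₀ = s²/D = 19750/32.9 = 600.3040.
Rounding up, n = 601.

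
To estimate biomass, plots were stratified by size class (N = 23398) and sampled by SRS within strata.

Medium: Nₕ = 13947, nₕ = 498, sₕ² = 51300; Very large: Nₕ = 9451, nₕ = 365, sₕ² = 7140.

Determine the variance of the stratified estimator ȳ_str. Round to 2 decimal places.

38.36

Var(ȳ_str) = Σₕ Wₕ²(1 − fₕ)sₕ²/nₕ with Wₕ = Nₕ/N, N = 23398.
Medium: Wₕ = 0.59607659; term = 0.59607659²·(1 − 0.03570660)·51300/498 = 35.294038.
Very large: Wₕ = 0.40392341; term = 0.40392341²·(1 − 0.03862025)·7140/365 = 3.0683039.
Sum = 38.362342.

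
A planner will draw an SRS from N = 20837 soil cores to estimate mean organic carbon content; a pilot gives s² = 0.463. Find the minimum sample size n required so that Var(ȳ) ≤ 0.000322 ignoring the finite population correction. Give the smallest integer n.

1438

Without fpc, n₀ = s²/D = 0.463/0.000322 = 1437.8882.
Rounding up, n = 1438.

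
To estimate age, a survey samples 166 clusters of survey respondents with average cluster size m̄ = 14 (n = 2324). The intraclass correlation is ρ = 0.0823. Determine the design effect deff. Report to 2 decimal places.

deff = 1 + (14 − 1)·0.0823 = 1 + 1.0699 = 2.0699.

2.07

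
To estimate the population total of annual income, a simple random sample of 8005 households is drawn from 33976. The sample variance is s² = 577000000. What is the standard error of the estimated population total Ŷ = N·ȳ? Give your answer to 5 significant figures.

Var(Ŷ) = N²·Var(ȳ) = N²·(1 − n/N)·s²/n.
f = 8005/33976 = 0.23560749; Var(ȳ) = 0.76439251·577000000/8005 = 55097.374.
Var(Ŷ) = 33976² · 55097.374 = 6.3602677 × 10^13.
SE(Ŷ) = √(6.3602677 × 10^13) = 7.9751 × 10^6.

7.9751 × 10^6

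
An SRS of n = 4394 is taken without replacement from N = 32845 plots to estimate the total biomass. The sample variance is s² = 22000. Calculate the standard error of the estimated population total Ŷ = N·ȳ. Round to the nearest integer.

Var(Ŷ) = N²·Var(ȳ) = N²·(1 − n/N)·s²/n.
f = 4394/32845 = 0.13377988; Var(ȳ) = 0.86622012·22000/4394 = 4.3370147.
Var(Ŷ) = 32845² · 4.3370147 = 4.6787455 × 10^9.
SE(Ŷ) = √(4.6787455 × 10^9) = 68401.

68401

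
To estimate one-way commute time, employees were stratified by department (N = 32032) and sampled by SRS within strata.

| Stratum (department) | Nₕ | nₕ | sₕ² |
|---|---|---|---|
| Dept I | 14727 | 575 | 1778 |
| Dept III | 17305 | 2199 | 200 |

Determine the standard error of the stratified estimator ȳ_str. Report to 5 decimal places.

0.80701

Var(ȳ_str) = Σₕ Wₕ²(1 − fₕ)sₕ²/nₕ with Wₕ = Nₕ/N, N = 32032.
Dept I: Wₕ = 0.45975899; term = 0.45975899²·(1 − 0.03904393)·1778/575 = 0.62809872.
Dept III: Wₕ = 0.54024101; term = 0.54024101²·(1 − 0.12707310)·200/2199 = 0.023171692.
Sum = 0.65127041.
SE = √(0.65127041) = 0.80701.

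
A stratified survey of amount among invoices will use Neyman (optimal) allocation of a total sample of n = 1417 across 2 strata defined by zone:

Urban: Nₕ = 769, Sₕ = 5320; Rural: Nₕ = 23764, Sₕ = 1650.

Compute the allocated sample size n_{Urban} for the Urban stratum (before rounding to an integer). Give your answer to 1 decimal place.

133.9

Neyman allocation: nₕ = n·NₕSₕ / Σⱼ NⱼSⱼ.
Σ NⱼSⱼ = 769·5320 + 23764·1650 = 4.330168 × 10^7.
n_{Urban} = 1417·769·5320 / (4.330168 × 10^7) = 133.9.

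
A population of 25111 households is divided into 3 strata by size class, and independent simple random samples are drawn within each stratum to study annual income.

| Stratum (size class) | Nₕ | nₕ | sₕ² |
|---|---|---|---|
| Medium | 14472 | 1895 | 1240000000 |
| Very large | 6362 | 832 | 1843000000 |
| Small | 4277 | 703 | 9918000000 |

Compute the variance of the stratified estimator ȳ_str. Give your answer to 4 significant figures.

654500

Var(ȳ_str) = Σₕ Wₕ²(1 − fₕ)sₕ²/nₕ with Wₕ = Nₕ/N, N = 25111.
Medium: Wₕ = 0.57632113; term = 0.57632113²·(1 − 0.13094251)·1240000000/1895 = 188881.78.
Very large: Wₕ = 0.25335510; term = 0.25335510²·(1 − 0.13077649)·1843000000/832 = 123592.69.
Small: Wₕ = 0.17032376; term = 0.17032376²·(1 − 0.16436755)·9918000000/703 = 342006.66.
Sum = 654481.13.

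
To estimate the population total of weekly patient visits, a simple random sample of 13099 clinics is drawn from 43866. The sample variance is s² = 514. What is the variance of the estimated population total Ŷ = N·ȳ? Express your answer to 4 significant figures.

5.296 × 10^7

Var(Ŷ) = N²·Var(ȳ) = N²·(1 − n/N)·s²/n.
f = 13099/43866 = 0.29861396; Var(ȳ) = 0.70138604·514/13099 = 0.027522133.
Var(Ŷ) = 43866² · 0.027522133 = 5.2958803 × 10^7.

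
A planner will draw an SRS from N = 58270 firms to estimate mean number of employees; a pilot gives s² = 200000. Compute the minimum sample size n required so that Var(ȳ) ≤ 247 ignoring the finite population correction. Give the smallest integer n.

810

Without fpc, n₀ = s²/D = 200000/247 = 809.7166.
Rounding up, n = 810.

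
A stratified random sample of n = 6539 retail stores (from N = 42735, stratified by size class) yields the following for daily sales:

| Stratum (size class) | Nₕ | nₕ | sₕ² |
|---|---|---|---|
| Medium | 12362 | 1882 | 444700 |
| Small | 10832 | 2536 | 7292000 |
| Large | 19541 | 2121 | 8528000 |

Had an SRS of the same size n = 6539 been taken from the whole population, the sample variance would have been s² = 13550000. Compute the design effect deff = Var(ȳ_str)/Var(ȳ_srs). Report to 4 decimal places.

0.5172

Var(ȳ_str) = Σ Wₕ²(1−fₕ)sₕ²/nₕ with Wₕ = Nₕ/42735:
  Medium: (12362/42735)²·(1−1882/12362)·444700/1882 = 16.762165
  Small: (10832/42735)²·(1−2536/10832)·7292000/2536 = 141.48402
  Large: (19541/42735)²·(1−2121/19541)·8528000/2121 = 749.43512
  → Var(ȳ_str) = 907.68131.
Var(ȳ_srs) = (1 − 6539/42735)·13550000/6539 = 1755.112.
deff = 907.68131 / 1755.112 = 0.5172.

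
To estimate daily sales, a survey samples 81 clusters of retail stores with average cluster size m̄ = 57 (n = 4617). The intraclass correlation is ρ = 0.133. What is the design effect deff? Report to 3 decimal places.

deff = 1 + (57 − 1)·0.133 = 1 + 7.448 = 8.448.

8.448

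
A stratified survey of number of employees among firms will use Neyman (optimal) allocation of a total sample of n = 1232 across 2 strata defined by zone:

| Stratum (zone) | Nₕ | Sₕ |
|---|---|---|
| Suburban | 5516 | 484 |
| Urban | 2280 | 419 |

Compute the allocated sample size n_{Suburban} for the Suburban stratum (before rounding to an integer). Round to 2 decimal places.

Neyman allocation: nₕ = n·NₕSₕ / Σⱼ NⱼSⱼ.
Σ NⱼSⱼ = 5516·484 + 2280·419 = 3.625064 × 10^6.
n_{Suburban} = 1232·5516·484 / (3.625064 × 10^6) = 907.33.

907.33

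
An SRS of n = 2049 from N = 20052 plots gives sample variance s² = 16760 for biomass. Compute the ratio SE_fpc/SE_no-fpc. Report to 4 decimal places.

0.9475

f = n/N = 2049/20052 = 0.10218432.
SE_no-fpc = √(s²/n) = 2.86; SE_fpc = √((1−f)s²/n) = 2.7099397.
Ratio = √(1−f) = 0.94753136.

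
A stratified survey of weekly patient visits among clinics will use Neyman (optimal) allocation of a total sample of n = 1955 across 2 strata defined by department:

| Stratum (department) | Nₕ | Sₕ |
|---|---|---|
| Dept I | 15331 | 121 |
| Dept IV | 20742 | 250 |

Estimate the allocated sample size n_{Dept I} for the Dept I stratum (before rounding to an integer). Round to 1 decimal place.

Neyman allocation: nₕ = n·NₕSₕ / Σⱼ NⱼSⱼ.
Σ NⱼSⱼ = 15331·121 + 20742·250 = 7.040551 × 10^6.
n_{Dept I} = 1955·15331·121 / (7.040551 × 10^6) = 515.1.

515.1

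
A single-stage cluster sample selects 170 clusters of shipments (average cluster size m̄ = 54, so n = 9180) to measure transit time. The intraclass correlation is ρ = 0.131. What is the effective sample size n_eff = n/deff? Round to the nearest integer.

1156

deff = 1 + (54 − 1)·0.131 = 1 + 6.943 = 7.943.
n_eff = 9180 / 7.943 = 1156.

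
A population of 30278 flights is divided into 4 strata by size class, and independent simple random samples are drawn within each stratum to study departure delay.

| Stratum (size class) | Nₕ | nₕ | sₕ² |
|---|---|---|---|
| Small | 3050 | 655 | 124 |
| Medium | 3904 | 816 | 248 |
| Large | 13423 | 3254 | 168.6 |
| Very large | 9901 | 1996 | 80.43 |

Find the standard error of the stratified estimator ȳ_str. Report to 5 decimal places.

0.12907

Var(ȳ_str) = Σₕ Wₕ²(1 − fₕ)sₕ²/nₕ with Wₕ = Nₕ/N, N = 30278.
Small: Wₕ = 0.10073321; term = 0.10073321²·(1 − 0.21475410)·124/655 = 0.0015084516.
Medium: Wₕ = 0.12893850; term = 0.12893850²·(1 − 0.20901639)·248/816 = 0.0039966328.
Large: Wₕ = 0.44332519; term = 0.44332519²·(1 − 0.24241973)·168.6/3254 = 0.0077146014.
Very large: Wₕ = 0.32700310; term = 0.32700310²·(1 − 0.20159580)·80.43/1996 = 0.0034402032.
Sum = 0.016659889.
SE = √(0.016659889) = 0.12907.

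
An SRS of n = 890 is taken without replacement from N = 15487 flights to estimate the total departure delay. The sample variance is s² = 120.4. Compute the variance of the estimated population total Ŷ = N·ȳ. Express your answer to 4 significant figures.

Var(Ŷ) = N²·Var(ȳ) = N²·(1 − n/N)·s²/n.
f = 890/15487 = 0.05746755; Var(ȳ) = 0.94253245·120.4/890 = 0.12750664.
Var(Ŷ) = 15487² · 0.12750664 = 3.0582107 × 10^7.

3.058 × 10^7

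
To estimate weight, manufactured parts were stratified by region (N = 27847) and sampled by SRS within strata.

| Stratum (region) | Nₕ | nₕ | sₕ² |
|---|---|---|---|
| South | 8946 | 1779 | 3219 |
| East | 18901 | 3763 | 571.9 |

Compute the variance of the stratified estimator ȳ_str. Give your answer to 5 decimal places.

0.20568

Var(ȳ_str) = Σₕ Wₕ²(1 − fₕ)sₕ²/nₕ with Wₕ = Nₕ/N, N = 27847.
South: Wₕ = 0.32125543; term = 0.32125543²·(1 − 0.19885983)·3219/1779 = 0.14960789.
East: Wₕ = 0.67874457; term = 0.67874457²·(1 − 0.19909000)·571.9/3763 = 0.056076685.
Sum = 0.20568458.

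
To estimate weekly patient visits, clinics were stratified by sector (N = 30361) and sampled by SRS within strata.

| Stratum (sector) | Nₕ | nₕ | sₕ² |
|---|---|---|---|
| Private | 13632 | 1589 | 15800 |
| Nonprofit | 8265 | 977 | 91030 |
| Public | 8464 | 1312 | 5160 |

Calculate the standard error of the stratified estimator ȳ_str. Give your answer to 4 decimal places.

Var(ȳ_str) = Σₕ Wₕ²(1 − fₕ)sₕ²/nₕ with Wₕ = Nₕ/N, N = 30361.
Private: Wₕ = 0.44899707; term = 0.44899707²·(1 − 0.11656397)·15800/1589 = 1.7709052.
Nonprofit: Wₕ = 0.27222424; term = 0.27222424²·(1 − 0.11820932)·91030/977 = 6.0884824.
Public: Wₕ = 0.27877870; term = 0.27877870²·(1 − 0.15500945)·5160/1312 = 0.25827768.
Sum = 8.1176653.
SE = √(8.1176653) = 2.8492.

2.8492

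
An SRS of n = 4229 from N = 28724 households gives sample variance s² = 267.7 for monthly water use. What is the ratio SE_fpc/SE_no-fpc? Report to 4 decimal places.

0.9235

f = n/N = 4229/28724 = 0.14722880.
SE_no-fpc = √(s²/n) = 0.25159693; SE_fpc = √((1−f)s²/n) = 0.23233873.
Ratio = √(1−f) = 0.92345612.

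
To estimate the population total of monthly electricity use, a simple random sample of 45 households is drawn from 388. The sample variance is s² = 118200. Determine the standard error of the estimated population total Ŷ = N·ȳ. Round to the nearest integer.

Var(Ŷ) = N²·Var(ȳ) = N²·(1 − n/N)·s²/n.
f = 45/388 = 0.11597938; Var(ȳ) = 0.88402062·118200/45 = 2322.0275.
Var(Ŷ) = 388² · 2322.0275 = 3.4956731 × 10^8.
SE(Ŷ) = √(3.4956731 × 10^8) = 18697.

18697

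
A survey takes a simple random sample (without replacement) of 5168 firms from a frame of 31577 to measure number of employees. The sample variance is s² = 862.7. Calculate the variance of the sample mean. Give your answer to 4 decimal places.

Under SRS without replacement, Var(ȳ) = (1 − f)·s²/n with f = n/N = 5168/31577 = 0.16366343.
Var(ȳ) = (1 − 0.16366343)·862.7/5168 = 0.83633657·0.16693111 = 0.1396106.

0.1396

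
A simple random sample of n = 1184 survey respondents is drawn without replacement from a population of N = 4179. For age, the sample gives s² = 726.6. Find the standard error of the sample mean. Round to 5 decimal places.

0.66318

Under SRS without replacement, Var(ȳ) = (1 − f)·s²/n with f = n/N = 1184/4179 = 0.28332137.
Var(ȳ) = (1 − 0.28332137)·726.6/1184 = 0.71667863·0.61368243 = 0.43981309.
SE(ȳ) = √(0.43981309) = 0.66318.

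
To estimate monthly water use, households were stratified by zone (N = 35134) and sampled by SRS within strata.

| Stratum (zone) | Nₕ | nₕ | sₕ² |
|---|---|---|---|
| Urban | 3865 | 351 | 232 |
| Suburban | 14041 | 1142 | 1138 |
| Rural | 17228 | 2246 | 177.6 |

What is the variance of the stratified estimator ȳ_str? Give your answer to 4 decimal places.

0.1700

Var(ȳ_str) = Σₕ Wₕ²(1 − fₕ)sₕ²/nₕ with Wₕ = Nₕ/N, N = 35134.
Urban: Wₕ = 0.11000740; term = 0.11000740²·(1 − 0.09081501)·232/351 = 0.0072723861.
Suburban: Wₕ = 0.39964137; term = 0.39964137²·(1 − 0.08133324)·1138/1142 = 0.14620932.
Rural: Wₕ = 0.49035123; term = 0.49035123²·(1 − 0.13036917)·177.6/2246 = 0.01653418.
Sum = 0.17001589.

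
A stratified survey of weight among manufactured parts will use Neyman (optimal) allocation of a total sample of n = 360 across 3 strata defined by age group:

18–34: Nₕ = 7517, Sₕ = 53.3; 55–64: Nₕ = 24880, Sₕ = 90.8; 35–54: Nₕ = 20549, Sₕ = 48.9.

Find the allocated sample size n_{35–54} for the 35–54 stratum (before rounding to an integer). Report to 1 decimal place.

Neyman allocation: nₕ = n·NₕSₕ / Σⱼ NⱼSⱼ.
Σ NⱼSⱼ = 7517·53.3 + 24880·90.8 + 20549·48.9 = 3.6646062 × 10^6.
n_{35–54} = 360·20549·48.9 / (3.6646062 × 10^6) = 98.7.

98.7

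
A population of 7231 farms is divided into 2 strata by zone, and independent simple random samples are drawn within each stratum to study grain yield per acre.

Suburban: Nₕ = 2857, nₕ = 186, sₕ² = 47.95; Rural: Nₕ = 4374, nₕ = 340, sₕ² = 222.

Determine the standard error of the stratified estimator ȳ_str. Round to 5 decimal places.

0.50790

Var(ȳ_str) = Σₕ Wₕ²(1 − fₕ)sₕ²/nₕ with Wₕ = Nₕ/N, N = 7231.
Suburban: Wₕ = 0.39510441; term = 0.39510441²·(1 − 0.06510326)·47.95/186 = 0.037623836.
Rural: Wₕ = 0.60489559; term = 0.60489559²·(1 − 0.07773205)·222/340 = 0.22033932.
Sum = 0.25796316.
SE = √(0.25796316) = 0.50790.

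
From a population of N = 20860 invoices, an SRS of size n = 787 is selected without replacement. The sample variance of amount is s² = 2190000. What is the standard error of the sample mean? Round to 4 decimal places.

51.7468

Under SRS without replacement, Var(ȳ) = (1 − f)·s²/n with f = n/N = 787/20860 = 0.03772771.
Var(ȳ) = (1 − 0.03772771)·2190000/787 = 0.96227229·2782.7192 = 2677.7336.
SE(ȳ) = √(2677.7336) = 51.7468.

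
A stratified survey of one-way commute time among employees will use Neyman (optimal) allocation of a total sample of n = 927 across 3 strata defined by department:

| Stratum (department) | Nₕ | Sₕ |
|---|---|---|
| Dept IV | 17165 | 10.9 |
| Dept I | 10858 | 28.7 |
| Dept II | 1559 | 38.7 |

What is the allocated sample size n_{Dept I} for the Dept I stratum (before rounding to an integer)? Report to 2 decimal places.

516.72

Neyman allocation: nₕ = n·NₕSₕ / Σⱼ NⱼSⱼ.
Σ NⱼSⱼ = 17165·10.9 + 10858·28.7 + 1559·38.7 = 559056.4.
n_{Dept I} = 927·10858·28.7 / 559056.4 = 516.72.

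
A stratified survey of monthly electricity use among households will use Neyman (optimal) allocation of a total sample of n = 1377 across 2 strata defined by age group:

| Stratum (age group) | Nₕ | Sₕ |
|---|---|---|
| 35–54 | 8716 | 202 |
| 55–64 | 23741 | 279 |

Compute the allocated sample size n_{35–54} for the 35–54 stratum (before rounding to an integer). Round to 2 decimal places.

289.16

Neyman allocation: nₕ = n·NₕSₕ / Σⱼ NⱼSⱼ.
Σ NⱼSⱼ = 8716·202 + 23741·279 = 8.384371 × 10^6.
n_{35–54} = 1377·8716·202 / (8.384371 × 10^6) = 289.16.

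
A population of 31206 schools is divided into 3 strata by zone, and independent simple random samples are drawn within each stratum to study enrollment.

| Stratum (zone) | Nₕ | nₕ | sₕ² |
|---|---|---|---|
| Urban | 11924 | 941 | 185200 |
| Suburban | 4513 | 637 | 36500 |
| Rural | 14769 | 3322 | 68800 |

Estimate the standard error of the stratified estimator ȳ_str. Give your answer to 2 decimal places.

Var(ȳ_str) = Σₕ Wₕ²(1 − fₕ)sₕ²/nₕ with Wₕ = Nₕ/N, N = 31206.
Urban: Wₕ = 0.38210601; term = 0.38210601²·(1 − 0.07891647)·185200/941 = 26.467816.
Suburban: Wₕ = 0.14461962; term = 0.14461962²·(1 − 0.14114780)·36500/637 = 1.0292629.
Rural: Wₕ = 0.47327437; term = 0.47327437²·(1 − 0.22493060)·68800/3322 = 3.5954676.
Sum = 31.092547.
SE = √(31.092547) = 5.58.

5.58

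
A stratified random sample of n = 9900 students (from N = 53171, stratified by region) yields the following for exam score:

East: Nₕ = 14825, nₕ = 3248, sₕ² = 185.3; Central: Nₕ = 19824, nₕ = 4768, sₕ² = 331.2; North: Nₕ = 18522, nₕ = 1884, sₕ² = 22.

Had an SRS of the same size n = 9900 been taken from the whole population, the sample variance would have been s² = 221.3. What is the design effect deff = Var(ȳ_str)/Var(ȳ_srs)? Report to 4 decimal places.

Var(ȳ_str) = Σ Wₕ²(1−fₕ)sₕ²/nₕ with Wₕ = Nₕ/53171:
  East: (14825/53171)²·(1−3248/14825)·185.3/3248 = 0.0034633827
  Central: (19824/53171)²·(1−4768/19824)·331.2/4768 = 0.0073333991
  North: (18522/53171)²·(1−1884/18522)·22/1884 = 0.0012728614
  → Var(ȳ_str) = 0.012069643.
Var(ȳ_srs) = (1 − 9900/53171)·221.3/9900 = 0.018191492.
deff = 0.012069643 / 0.018191492 = 0.6635.

0.6635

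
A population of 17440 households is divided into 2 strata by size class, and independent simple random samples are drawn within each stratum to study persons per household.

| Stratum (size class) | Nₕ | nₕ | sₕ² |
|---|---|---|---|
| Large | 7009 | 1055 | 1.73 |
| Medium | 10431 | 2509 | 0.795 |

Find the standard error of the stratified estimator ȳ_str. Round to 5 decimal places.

Var(ȳ_str) = Σₕ Wₕ²(1 − fₕ)sₕ²/nₕ with Wₕ = Nₕ/N, N = 17440.
Large: Wₕ = 0.40189220; term = 0.40189220²·(1 − 0.15052076)·1.73/1055 = 2.2499122 × 10^-4.
Medium: Wₕ = 0.59810780; term = 0.59810780²·(1 − 0.24053303)·0.795/2509 = 8.6086349 × 10^-5.
Sum = 3.1107757 × 10^-4.
SE = √(3.1107757 × 10^-4) = 0.01764.

0.01764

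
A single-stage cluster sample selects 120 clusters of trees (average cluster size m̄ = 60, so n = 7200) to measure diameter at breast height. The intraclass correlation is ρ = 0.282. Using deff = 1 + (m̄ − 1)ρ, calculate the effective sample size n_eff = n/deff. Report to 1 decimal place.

408.2

deff = 1 + (60 − 1)·0.282 = 1 + 16.638 = 17.638.
n_eff = 7200 / 17.638 = 408.2.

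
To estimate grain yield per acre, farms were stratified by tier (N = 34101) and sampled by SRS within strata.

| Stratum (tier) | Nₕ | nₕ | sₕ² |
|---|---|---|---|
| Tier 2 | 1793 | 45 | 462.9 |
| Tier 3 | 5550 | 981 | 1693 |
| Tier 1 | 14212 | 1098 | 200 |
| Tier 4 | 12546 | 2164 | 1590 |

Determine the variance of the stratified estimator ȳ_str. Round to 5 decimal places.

0.17685

Var(ȳ_str) = Σₕ Wₕ²(1 − fₕ)sₕ²/nₕ with Wₕ = Nₕ/N, N = 34101.
Tier 2: Wₕ = 0.05257910; term = 0.05257910²·(1 − 0.02509760)·462.9/45 = 0.0277244.
Tier 3: Wₕ = 0.16275183; term = 0.16275183²·(1 − 0.17675676)·1693/981 = 0.037632915.
Tier 1: Wₕ = 0.41676197; term = 0.41676197²·(1 − 0.07725865)·200/1098 = 0.029193341.
Tier 4: Wₕ = 0.36790710; term = 0.36790710²·(1 − 0.17248525)·1590/2164 = 0.082298505.
Sum = 0.17684916.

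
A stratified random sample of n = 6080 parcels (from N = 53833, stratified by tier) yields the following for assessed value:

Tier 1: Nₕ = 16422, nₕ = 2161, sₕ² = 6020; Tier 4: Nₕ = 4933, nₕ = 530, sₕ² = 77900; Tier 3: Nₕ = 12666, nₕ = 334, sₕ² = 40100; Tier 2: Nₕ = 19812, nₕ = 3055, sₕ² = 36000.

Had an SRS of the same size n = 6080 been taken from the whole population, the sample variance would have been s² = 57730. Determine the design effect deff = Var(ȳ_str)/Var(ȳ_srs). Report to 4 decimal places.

1.0861

Var(ȳ_str) = Σ Wₕ²(1−fₕ)sₕ²/nₕ with Wₕ = Nₕ/53833:
  Tier 1: (16422/53833)²·(1−2161/16422)·6020/2161 = 0.22512337
  Tier 4: (4933/53833)²·(1−530/4933)·77900/530 = 1.1016008
  Tier 3: (12666/53833)²·(1−334/12666)·40100/334 = 6.4710349
  Tier 2: (19812/53833)²·(1−3055/19812)·36000/3055 = 1.3499532
  → Var(ȳ_str) = 9.1477123.
Var(ȳ_srs) = (1 − 6080/53833)·57730/6080 = 8.4226752.
deff = 9.1477123 / 8.4226752 = 1.0861.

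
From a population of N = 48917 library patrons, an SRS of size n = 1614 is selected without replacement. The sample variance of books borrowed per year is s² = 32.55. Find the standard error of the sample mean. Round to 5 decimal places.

0.13965

Under SRS without replacement, Var(ȳ) = (1 − f)·s²/n with f = n/N = 1614/48917 = 0.03299466.
Var(ȳ) = (1 − 0.03299466)·32.55/1614 = 0.96700534·0.020167286 = 0.019501873.
SE(ȳ) = √(0.019501873) = 0.13965.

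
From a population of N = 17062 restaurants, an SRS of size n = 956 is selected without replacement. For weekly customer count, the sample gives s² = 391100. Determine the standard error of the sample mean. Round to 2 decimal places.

19.65

Under SRS without replacement, Var(ȳ) = (1 − f)·s²/n with f = n/N = 956/17062 = 0.05603095.
Var(ȳ) = (1 − 0.05603095)·391100/956 = 0.94396905·409.10042 = 386.17813.
SE(ȳ) = √(386.17813) = 19.65.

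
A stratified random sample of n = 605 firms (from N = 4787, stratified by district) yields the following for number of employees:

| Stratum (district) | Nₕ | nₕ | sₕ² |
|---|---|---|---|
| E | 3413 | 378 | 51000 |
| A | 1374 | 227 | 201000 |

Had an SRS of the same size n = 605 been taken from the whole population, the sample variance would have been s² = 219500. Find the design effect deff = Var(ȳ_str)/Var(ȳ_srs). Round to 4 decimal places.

0.3845

Var(ȳ_str) = Σ Wₕ²(1−fₕ)sₕ²/nₕ with Wₕ = Nₕ/4787:
  E: (3413/4787)²·(1−378/3413)·51000/378 = 60.988297
  A: (1374/4787)²·(1−227/1374)·201000/227 = 60.896663
  → Var(ȳ_str) = 121.88496.
Var(ȳ_srs) = (1 − 605/4787)·219500/605 = 316.95656.
deff = 121.88496 / 316.95656 = 0.3845.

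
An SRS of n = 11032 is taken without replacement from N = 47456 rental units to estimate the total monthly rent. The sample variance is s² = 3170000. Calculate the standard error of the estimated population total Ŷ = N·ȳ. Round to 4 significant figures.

704800

Var(Ŷ) = N²·Var(ȳ) = N²·(1 − n/N)·s²/n.
f = 11032/47456 = 0.23246797; Var(ȳ) = 0.76753203·3170000/11032 = 220.54718.
Var(Ŷ) = 47456² · 220.54718 = 4.9668811 × 10^11.
SE(Ŷ) = √(4.9668811 × 10^11) = 704800.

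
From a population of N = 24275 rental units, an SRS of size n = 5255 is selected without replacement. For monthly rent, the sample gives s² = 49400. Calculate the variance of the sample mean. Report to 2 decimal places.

Under SRS without replacement, Var(ȳ) = (1 − f)·s²/n with f = n/N = 5255/24275 = 0.21647786.
Var(ȳ) = (1 − 0.21647786)·49400/5255 = 0.78352214·9.4005709 = 7.3655554.

7.37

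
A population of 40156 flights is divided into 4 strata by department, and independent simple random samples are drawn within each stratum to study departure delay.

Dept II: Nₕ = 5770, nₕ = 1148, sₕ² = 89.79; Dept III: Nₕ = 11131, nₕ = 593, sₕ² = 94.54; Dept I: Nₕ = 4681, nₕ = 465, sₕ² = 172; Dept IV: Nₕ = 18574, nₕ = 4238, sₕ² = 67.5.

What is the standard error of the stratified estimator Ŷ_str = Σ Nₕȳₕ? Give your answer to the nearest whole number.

5686

Var(Ŷ_str) = Σₕ Nₕ²(1 − fₕ)sₕ²/nₕ.
Dept II: 5770²·(1 − 1148/5770)·89.79/1148 = 2.0858921 × 10^6.
Dept III: 11131²·(1 − 593/11131)·94.54/593 = 1.8700503 × 10^7.
Dept I: 4681²·(1 − 465/4681)·172/465 = 7.2998635 × 10^6.
Dept IV: 18574²·(1 − 4238/18574)·67.5/4238 = 4.2410779 × 10^6.
Sum = 3.2327337 × 10^7.
SE = √(3.2327337 × 10^7) = 5686.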